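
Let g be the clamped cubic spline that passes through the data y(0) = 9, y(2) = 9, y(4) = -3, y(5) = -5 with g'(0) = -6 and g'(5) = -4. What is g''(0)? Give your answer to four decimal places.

Write M_i for g''(x_i). With h_i = 2, 2, 1 and divided differences Δ_i = 0, -6, -2, the continuity of g' gives the tridiagonal system
  2·M_0 + 8·M_1 + 2·M_2 = 6(Δ_1 - Δ_0) = -36
  2·M_1 + 6·M_2 + 1·M_3 = 6(Δ_2 - Δ_1) = 24
Clamped end conditions give two more equations: 2h_0·M_0 + h_0·M_1 = 6(Δ_0 - g'(0)) = 36 and h_2·M_2 + 2h_2·M_3 = 6(g'(5) - Δ_2) = -12.
Solving: M_0 = 326/23, M_1 = -238/23, M_2 = 212/23, M_3 = -244/23.

14.1739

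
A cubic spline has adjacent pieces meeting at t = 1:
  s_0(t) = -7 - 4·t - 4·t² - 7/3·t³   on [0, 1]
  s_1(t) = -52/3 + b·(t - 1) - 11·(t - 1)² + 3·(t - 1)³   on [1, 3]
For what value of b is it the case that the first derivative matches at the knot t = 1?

s_0'(t) = -4 - 8·t - 7·t², so s_0'(1) = -19. On the right, s_1'(1) = b, so b = -19.

-19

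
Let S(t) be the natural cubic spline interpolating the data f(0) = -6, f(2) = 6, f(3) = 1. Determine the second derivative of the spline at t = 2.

-11

Let σ_i = S''(x_i). Step sizes h_i = 2, 1; slopes of the chords Δ_i = (y_(i+1) - y_i)/h_i = 6, -5.
  2·σ_0 + 6·σ_1 + 1·σ_2 = 6(Δ_1 - Δ_0) = -66
Natural end conditions: σ_0 = σ_2 = 0.
Forward elimination and back-substitution give σ_0 = 0, σ_1 = -11, σ_2 = 0.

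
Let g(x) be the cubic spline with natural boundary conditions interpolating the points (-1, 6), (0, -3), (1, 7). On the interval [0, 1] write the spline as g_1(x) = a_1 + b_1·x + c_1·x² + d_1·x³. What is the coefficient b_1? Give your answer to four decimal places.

With M_i denoting the second derivative at x_i, h_i = 1, 1, and Δ_i = (y_(i+1) − y_i)/h_i = -9, 10:
  1·M_0 + 4·M_1 + 1·M_2 = 6(Δ_1 - Δ_0) = 114
Natural end conditions: M_0 = M_2 = 0.
Solving: M_0 = 0, M_1 = 57/2, M_2 = 0.
On [0, 1], with g_1(x) = a_1 + b_1·x + c_1·x² + d_1·x³: c_1 = M_1/2 = 57/4, d_1 = (M_2 - M_1)/(6h_1) = -19/4, b_1 = Δ_1 - h_1(2M_1 + M_2)/6 = 1/2.

0.5000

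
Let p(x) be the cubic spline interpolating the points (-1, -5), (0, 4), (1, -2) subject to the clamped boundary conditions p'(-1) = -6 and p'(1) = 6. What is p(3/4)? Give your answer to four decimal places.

Write m_i for p''(x_i). With h_i = 1, 1 and divided differences Δ_i = 9, -6, the continuity of p' gives the tridiagonal system
  1·m_0 + 4·m_1 + 1·m_2 = 6(Δ_1 - Δ_0) = -90
Clamped end conditions give two more equations: 2h_0·m_0 + h_0·m_1 = 6(Δ_0 - p'(-1)) = 90 and h_1·m_1 + 2h_1·m_2 = 6(p'(1) - Δ_1) = 72.
Forward elimination and back-substitution give m_0 = 147/2, m_1 = -57, m_2 = 129/2.
On [0, 1], p(x) = 4 + 9/4·x - 57/2·x² + 81/4·x³.
With x = 3/4: p(3/4) = -461/256.

-1.8008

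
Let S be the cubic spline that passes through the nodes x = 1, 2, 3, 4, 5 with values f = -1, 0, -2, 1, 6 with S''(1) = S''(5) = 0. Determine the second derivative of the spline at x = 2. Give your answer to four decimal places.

Let M_i = S''(x_i). Step sizes h_i = 1, 1, 1, 1; slopes of the chords Δ_i = (y_(i+1) - y_i)/h_i = 1, -2, 3, 5.
  1·M_0 + 4·M_1 + 1·M_2 = 6(Δ_1 - Δ_0) = -18
  1·M_1 + 4·M_2 + 1·M_3 = 6(Δ_2 - Δ_1) = 30
  1·M_2 + 4·M_3 + 1·M_4 = 6(Δ_3 - Δ_2) = 12
Natural end conditions: M_0 = M_4 = 0.
Solving: M_0 = 0, M_1 = -27/4, M_2 = 9, M_3 = 3/4, M_4 = 0.

-6.7500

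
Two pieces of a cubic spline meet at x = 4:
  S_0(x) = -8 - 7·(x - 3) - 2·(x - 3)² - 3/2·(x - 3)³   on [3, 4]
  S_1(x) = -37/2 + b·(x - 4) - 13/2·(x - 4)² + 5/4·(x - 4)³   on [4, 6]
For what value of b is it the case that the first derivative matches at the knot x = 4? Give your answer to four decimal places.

S_0'(x) = -7 - 4·(x - 3) - 9/2·(x - 3)², so S_0'(4) = -31/2. On the right, S_1'(4) = b, so b = -31/2.

-15.5000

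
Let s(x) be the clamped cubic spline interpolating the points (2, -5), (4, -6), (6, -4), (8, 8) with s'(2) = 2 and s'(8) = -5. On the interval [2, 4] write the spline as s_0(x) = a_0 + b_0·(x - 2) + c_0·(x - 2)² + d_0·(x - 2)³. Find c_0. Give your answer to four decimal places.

-1.8167

Write σ_i for s''(x_i). With h_i = 2, 2, 2 and divided differences Δ_i = -1/2, 1, 6, the continuity of s' gives the tridiagonal system
  2·σ_0 + 8·σ_1 + 2·σ_2 = 6(Δ_1 - Δ_0) = 9
  2·σ_1 + 8·σ_2 + 2·σ_3 = 6(Δ_2 - Δ_1) = 30
Clamped end conditions give two more equations: 2h_0·σ_0 + h_0·σ_1 = 6(Δ_0 - s'(2)) = -15 and h_2·σ_2 + 2h_2·σ_3 = 6(s'(8) - Δ_2) = -66.
Solving the tridiagonal system: σ_0 = -109/30, σ_1 = -7/30, σ_2 = 136/15, σ_3 = -631/30.
On [2, 4], with s_0(x) = a_0 + b_0·(x - 2) + c_0·(x - 2)² + d_0·(x - 2)³: c_0 = σ_0/2 = -109/60, d_0 = (σ_1 - σ_0)/(6h_0) = 17/60, b_0 = Δ_0 - h_0(2σ_0 + σ_1)/6 = 2.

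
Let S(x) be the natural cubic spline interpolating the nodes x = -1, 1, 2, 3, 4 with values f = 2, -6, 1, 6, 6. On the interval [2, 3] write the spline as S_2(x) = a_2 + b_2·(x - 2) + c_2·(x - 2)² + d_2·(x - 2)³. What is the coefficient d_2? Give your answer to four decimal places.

With M_i denoting the second derivative at x_i, h_i = 2, 1, 1, 1, and Δ_i = (y_(i+1) − y_i)/h_i = -4, 7, 5, 0:
  2·M_0 + 6·M_1 + 1·M_2 = 6(Δ_1 - Δ_0) = 66
  1·M_1 + 4·M_2 + 1·M_3 = 6(Δ_2 - Δ_1) = -12
  1·M_2 + 4·M_3 + 1·M_4 = 6(Δ_3 - Δ_2) = -30
Natural end conditions: M_0 = M_4 = 0.
Solving the tridiagonal system: M_0 = 0, M_1 = 504/43, M_2 = -186/43, M_3 = -276/43, M_4 = 0.
On [2, 3], with S_2(x) = a_2 + b_2·(x - 2) + c_2·(x - 2)² + d_2·(x - 2)³: c_2 = M_2/2 = -93/43, d_2 = (M_3 - M_2)/(6h_2) = -15/43, b_2 = Δ_2 - h_2(2M_2 + M_3)/6 = 323/43.

-0.3488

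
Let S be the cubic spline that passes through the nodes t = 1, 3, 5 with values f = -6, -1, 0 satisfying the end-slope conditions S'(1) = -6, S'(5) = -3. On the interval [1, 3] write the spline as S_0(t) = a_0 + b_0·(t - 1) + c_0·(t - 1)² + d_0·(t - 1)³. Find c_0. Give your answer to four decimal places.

7.5000

Let m_i = S''(x_i). Step sizes h_i = 2, 2; slopes of the chords Δ_i = (y_(i+1) - y_i)/h_i = 5/2, 1/2.
  2·m_0 + 8·m_1 + 2·m_2 = 6(Δ_1 - Δ_0) = -12
Clamped end conditions give two more equations: 2h_0·m_0 + h_0·m_1 = 6(Δ_0 - S'(1)) = 51 and h_1·m_1 + 2h_1·m_2 = 6(S'(5) - Δ_1) = -21.
Solving: m_0 = 15, m_1 = -9/2, m_2 = -3.
On [1, 3], with S_0(t) = a_0 + b_0·(t - 1) + c_0·(t - 1)² + d_0·(t - 1)³: c_0 = m_0/2 = 15/2, d_0 = (m_1 - m_0)/(6h_0) = -13/8, b_0 = Δ_0 - h_0(2m_0 + m_1)/6 = -6.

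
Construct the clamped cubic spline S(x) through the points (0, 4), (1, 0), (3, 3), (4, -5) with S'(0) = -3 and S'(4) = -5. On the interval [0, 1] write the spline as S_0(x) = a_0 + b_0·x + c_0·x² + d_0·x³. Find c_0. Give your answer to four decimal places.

With M_i denoting the second derivative at x_i, h_i = 1, 2, 1, and Δ_i = (y_(i+1) − y_i)/h_i = -4, 3/2, -8:
  1·M_0 + 6·M_1 + 2·M_2 = 6(Δ_1 - Δ_0) = 33
  2·M_1 + 6·M_2 + 1·M_3 = 6(Δ_2 - Δ_1) = -57
Clamped end conditions give two more equations: 2h_0·M_0 + h_0·M_1 = 6(Δ_0 - S'(0)) = -6 and h_2·M_2 + 2h_2·M_3 = 6(S'(4) - Δ_2) = 18.
Solving the tridiagonal system: M_0 = -65/7, M_1 = 88/7, M_2 = -116/7, M_3 = 121/7.
On [0, 1], with S_0(x) = a_0 + b_0·x + c_0·x² + d_0·x³: c_0 = M_0/2 = -65/14, d_0 = (M_1 - M_0)/(6h_0) = 51/14, b_0 = Δ_0 - h_0(2M_0 + M_1)/6 = -3.

-4.6429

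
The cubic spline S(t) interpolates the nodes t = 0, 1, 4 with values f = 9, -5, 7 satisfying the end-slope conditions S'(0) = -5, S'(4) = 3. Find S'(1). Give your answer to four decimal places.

-12.7500

Let M_i = S''(x_i). Step sizes h_i = 1, 3; slopes of the chords Δ_i = (y_(i+1) - y_i)/h_i = -14, 4.
  1·M_0 + 8·M_1 + 3·M_2 = 6(Δ_1 - Δ_0) = 108
Clamped end conditions give two more equations: 2h_0·M_0 + h_0·M_1 = 6(Δ_0 - S'(0)) = -54 and h_1·M_1 + 2h_1·M_2 = 6(S'(4) - Δ_1) = -6.
Solving: M_0 = -77/2, M_1 = 23, M_2 = -25/2.
On [1, 4], S'(t) = b_1 + 2c_1·(t - 1) + 3d_1·(t - 1)² with b_1 = Δ_1 - h_1(2M_1 + M_2)/6 = -51/4, c_1 = M_1/2 = 23/2, d_1 = (M_2 - M_1)/(6h_1) = -71/36. So S'(1) = -51/4.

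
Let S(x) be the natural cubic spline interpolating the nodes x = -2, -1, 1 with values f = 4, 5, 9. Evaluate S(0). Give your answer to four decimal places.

Write M_i for S''(x_i). With h_i = 1, 2 and divided differences Δ_i = 1, 2, the continuity of S' gives the tridiagonal system
  1·M_0 + 6·M_1 + 2·M_2 = 6(Δ_1 - Δ_0) = 6
Natural end conditions: M_0 = M_2 = 0.
Solving the tridiagonal system: M_0 = 0, M_1 = 1, M_2 = 0.
On [-1, 1], S(x) = 5 + 4/3·(x + 1) + 1/2·(x + 1)² - 1/12·(x + 1)³.
With (x + 1) = 1: S(0) = 27/4.

6.7500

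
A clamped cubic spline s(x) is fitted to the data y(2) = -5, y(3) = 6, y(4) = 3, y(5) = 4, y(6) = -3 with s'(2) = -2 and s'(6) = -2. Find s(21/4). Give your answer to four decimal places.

2.5229

Put M_i = s'' at the i-th knot. Here h = (1, 1, 1, 1) and Δ = (11, -3, 1, -7), so the interior equations h_(i-1)·M_(i-1) + 2(h_(i-1)+h_i)·M_i + h_i·M_(i+1) = 6(Δ_i − Δ_(i-1)) read
  1·M_0 + 4·M_1 + 1·M_2 = 6(Δ_1 - Δ_0) = -84
  1·M_1 + 4·M_2 + 1·M_3 = 6(Δ_2 - Δ_1) = 24
  1·M_2 + 4·M_3 + 1·M_4 = 6(Δ_3 - Δ_2) = -48
Clamped end conditions give two more equations: 2h_0·M_0 + h_0·M_1 = 6(Δ_0 - s'(2)) = 78 and h_3·M_3 + 2h_3·M_4 = 6(s'(6) - Δ_3) = 30.
Solving the tridiagonal system: M_0 = 837/14, M_1 = -291/7, M_2 = 45/2, M_3 = -171/7, M_4 = 381/14.
On [5, 6], s(x) = 4 - 95/28·(x - 5) - 171/14·(x - 5)² + 241/28·(x - 5)³.
With (x - 5) = 1/4: s(21/4) = 4521/1792.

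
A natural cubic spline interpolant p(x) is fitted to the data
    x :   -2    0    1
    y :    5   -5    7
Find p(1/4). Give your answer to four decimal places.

-2.9297

Write M_i for p''(x_i). With h_i = 2, 1 and divided differences Δ_i = -5, 12, the continuity of p' gives the tridiagonal system
  2·M_0 + 6·M_1 + 1·M_2 = 6(Δ_1 - Δ_0) = 102
Natural end conditions: M_0 = M_2 = 0.
Solving the tridiagonal system: M_0 = 0, M_1 = 17, M_2 = 0.
On [0, 1], p(x) = -5 + 19/3·x + 17/2·x² - 17/6·x³.
With x = 1/4: p(1/4) = -375/128.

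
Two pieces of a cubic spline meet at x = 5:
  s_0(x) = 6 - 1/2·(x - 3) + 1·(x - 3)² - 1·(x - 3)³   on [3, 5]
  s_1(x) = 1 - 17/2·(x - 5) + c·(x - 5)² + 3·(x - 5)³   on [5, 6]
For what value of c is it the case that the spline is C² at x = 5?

-5

s_0''(x) = 2 - 6·(x - 3), so s_0''(5) = -10. On the right, s_1''(5) = 2c, so c = -5.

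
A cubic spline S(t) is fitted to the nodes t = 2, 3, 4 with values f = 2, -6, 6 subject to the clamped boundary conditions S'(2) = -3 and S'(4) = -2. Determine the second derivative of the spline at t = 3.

59

Put M_i = S'' at the i-th knot. Here h = (1, 1) and Δ = (-8, 12), so the interior equations h_(i-1)·M_(i-1) + 2(h_(i-1)+h_i)·M_i + h_i·M_(i+1) = 6(Δ_i − Δ_(i-1)) read
  1·M_0 + 4·M_1 + 1·M_2 = 6(Δ_1 - Δ_0) = 120
Clamped end conditions give two more equations: 2h_0·M_0 + h_0·M_1 = 6(Δ_0 - S'(2)) = -30 and h_1·M_1 + 2h_1·M_2 = 6(S'(4) - Δ_1) = -84.
Hence M_0 = -89/2, M_1 = 59, M_2 = -143/2.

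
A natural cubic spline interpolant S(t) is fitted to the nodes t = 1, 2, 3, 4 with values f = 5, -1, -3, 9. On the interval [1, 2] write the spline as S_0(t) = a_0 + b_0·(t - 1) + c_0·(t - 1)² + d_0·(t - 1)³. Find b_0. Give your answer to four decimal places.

Write m_i for S''(x_i). With h_i = 1, 1, 1 and divided differences Δ_i = -6, -2, 12, the continuity of S' gives the tridiagonal system
  1·m_0 + 4·m_1 + 1·m_2 = 6(Δ_1 - Δ_0) = 24
  1·m_1 + 4·m_2 + 1·m_3 = 6(Δ_2 - Δ_1) = 84
Natural end conditions: m_0 = m_3 = 0.
Forward elimination and back-substitution give m_0 = 0, m_1 = 4/5, m_2 = 104/5, m_3 = 0.
On [1, 2], with S_0(t) = a_0 + b_0·(t - 1) + c_0·(t - 1)² + d_0·(t - 1)³: c_0 = m_0/2 = 0, d_0 = (m_1 - m_0)/(6h_0) = 2/15, b_0 = Δ_0 - h_0(2m_0 + m_1)/6 = -92/15.

-6.1333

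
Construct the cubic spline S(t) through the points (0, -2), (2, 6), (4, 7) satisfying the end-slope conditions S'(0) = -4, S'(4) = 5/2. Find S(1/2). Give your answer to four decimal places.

Let σ_i = S''(x_i). Step sizes h_i = 2, 2; slopes of the chords Δ_i = (y_(i+1) - y_i)/h_i = 4, 1/2.
  2·σ_0 + 8·σ_1 + 2·σ_2 = 6(Δ_1 - Δ_0) = -21
Clamped end conditions give two more equations: 2h_0·σ_0 + h_0·σ_1 = 6(Δ_0 - S'(0)) = 48 and h_1·σ_1 + 2h_1·σ_2 = 6(S'(4) - Δ_1) = 12.
Solving: σ_0 = 65/4, σ_1 = -17/2, σ_2 = 29/4.
On [0, 2], S(t) = -2 - 4·t + 65/8·t² - 33/16·t³.
With t = 1/2: S(1/2) = -285/128.

-2.2266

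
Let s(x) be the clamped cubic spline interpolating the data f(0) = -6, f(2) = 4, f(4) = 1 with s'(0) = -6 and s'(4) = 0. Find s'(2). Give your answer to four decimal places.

4.1250

With M_i denoting the second derivative at x_i, h_i = 2, 2, and Δ_i = (y_(i+1) − y_i)/h_i = 5, -3/2:
  2·M_0 + 8·M_1 + 2·M_2 = 6(Δ_1 - Δ_0) = -39
Clamped end conditions give two more equations: 2h_0·M_0 + h_0·M_1 = 6(Δ_0 - s'(0)) = 66 and h_1·M_1 + 2h_1·M_2 = 6(s'(4) - Δ_1) = 9.
Solving: M_0 = 183/8, M_1 = -51/4, M_2 = 69/8.
On [2, 4], s'(x) = b_1 + 2c_1·(x - 2) + 3d_1·(x - 2)² with b_1 = Δ_1 - h_1(2M_1 + M_2)/6 = 33/8, c_1 = M_1/2 = -51/8, d_1 = (M_2 - M_1)/(6h_1) = 57/32. So s'(2) = 33/8.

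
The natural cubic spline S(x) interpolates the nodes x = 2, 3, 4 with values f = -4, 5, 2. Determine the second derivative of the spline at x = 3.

With σ_i denoting the second derivative at x_i, h_i = 1, 1, and Δ_i = (y_(i+1) − y_i)/h_i = 9, -3:
  1·σ_0 + 4·σ_1 + 1·σ_2 = 6(Δ_1 - Δ_0) = -72
Natural end conditions: σ_0 = σ_2 = 0.
Solving the tridiagonal system: σ_0 = 0, σ_1 = -18, σ_2 = 0.

-18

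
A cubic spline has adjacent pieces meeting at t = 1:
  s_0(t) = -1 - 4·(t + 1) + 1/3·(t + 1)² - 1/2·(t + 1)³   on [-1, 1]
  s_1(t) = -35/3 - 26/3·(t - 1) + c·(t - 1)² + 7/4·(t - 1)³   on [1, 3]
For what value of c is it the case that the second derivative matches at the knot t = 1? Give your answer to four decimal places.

s_0''(t) = 2/3 - 3·(t + 1), so s_0''(1) = -16/3. On the right, s_1''(1) = 2c, so c = -8/3.

-2.6667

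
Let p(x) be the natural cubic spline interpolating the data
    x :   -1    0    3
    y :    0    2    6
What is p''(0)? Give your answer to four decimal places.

-0.5000

Put M_i = p'' at the i-th knot. Here h = (1, 3) and Δ = (2, 4/3), so the interior equations h_(i-1)·M_(i-1) + 2(h_(i-1)+h_i)·M_i + h_i·M_(i+1) = 6(Δ_i − Δ_(i-1)) read
  1·M_0 + 8·M_1 + 3·M_2 = 6(Δ_1 - Δ_0) = -4
Natural end conditions: M_0 = M_2 = 0.
Solving: M_0 = 0, M_1 = -1/2, M_2 = 0.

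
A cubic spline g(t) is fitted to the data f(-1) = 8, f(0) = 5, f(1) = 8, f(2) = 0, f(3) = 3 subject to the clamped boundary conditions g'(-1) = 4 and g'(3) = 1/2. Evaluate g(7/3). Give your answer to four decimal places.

0.2738

With m_i denoting the second derivative at x_i, h_i = 1, 1, 1, 1, and Δ_i = (y_(i+1) − y_i)/h_i = -3, 3, -8, 3:
  1·m_0 + 4·m_1 + 1·m_2 = 6(Δ_1 - Δ_0) = 36
  1·m_1 + 4·m_2 + 1·m_3 = 6(Δ_2 - Δ_1) = -66
  1·m_2 + 4·m_3 + 1·m_4 = 6(Δ_3 - Δ_2) = 66
Clamped end conditions give two more equations: 2h_0·m_0 + h_0·m_1 = 6(Δ_0 - g'(-1)) = -42 and h_3·m_3 + 2h_3·m_4 = 6(g'(3) - Δ_3) = -15.
Forward elimination and back-substitution give m_0 = -1873/56, m_1 = 697/28, m_2 = -241/8, m_3 = 829/28, m_4 = -1249/56.
On [2, 3], g(t) = 0 - 353/112·(t - 2) + 829/56·(t - 2)² - 969/112·(t - 2)³.
With (t - 2) = 1/3: g(7/3) = 23/84.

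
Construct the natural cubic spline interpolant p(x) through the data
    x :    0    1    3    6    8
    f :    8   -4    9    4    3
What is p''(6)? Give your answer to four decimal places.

With σ_i denoting the second derivative at x_i, h_i = 1, 2, 3, 2, and Δ_i = (y_(i+1) − y_i)/h_i = -12, 13/2, -5/3, -1/2:
  1·σ_0 + 6·σ_1 + 2·σ_2 = 6(Δ_1 - Δ_0) = 111
  2·σ_1 + 10·σ_2 + 3·σ_3 = 6(Δ_2 - Δ_1) = -49
  3·σ_2 + 10·σ_3 + 2·σ_4 = 6(Δ_3 - Δ_2) = 7
Natural end conditions: σ_0 = σ_4 = 0.
Solving the tridiagonal system: σ_0 = 0, σ_1 = 11123/506, σ_2 = -2643/253, σ_3 = 970/253, σ_4 = 0.

3.8340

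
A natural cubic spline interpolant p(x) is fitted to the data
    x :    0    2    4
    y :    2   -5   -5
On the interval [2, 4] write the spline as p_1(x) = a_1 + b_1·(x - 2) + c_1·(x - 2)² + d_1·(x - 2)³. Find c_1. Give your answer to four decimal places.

1.3125

Put σ_i = p'' at the i-th knot. Here h = (2, 2) and Δ = (-7/2, 0), so the interior equations h_(i-1)·σ_(i-1) + 2(h_(i-1)+h_i)·σ_i + h_i·σ_(i+1) = 6(Δ_i − Δ_(i-1)) read
  2·σ_0 + 8·σ_1 + 2·σ_2 = 6(Δ_1 - Δ_0) = 21
Natural end conditions: σ_0 = σ_2 = 0.
Forward elimination and back-substitution give σ_0 = 0, σ_1 = 21/8, σ_2 = 0.
On [2, 4], with p_1(x) = a_1 + b_1·(x - 2) + c_1·(x - 2)² + d_1·(x - 2)³: c_1 = σ_1/2 = 21/16, d_1 = (σ_2 - σ_1)/(6h_1) = -7/32, b_1 = Δ_1 - h_1(2σ_1 + σ_2)/6 = -7/4.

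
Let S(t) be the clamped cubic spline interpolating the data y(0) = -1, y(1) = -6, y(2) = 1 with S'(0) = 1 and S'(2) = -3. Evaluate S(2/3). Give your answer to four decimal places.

-4.9259

Write M_i for S''(x_i). With h_i = 1, 1 and divided differences Δ_i = -5, 7, the continuity of S' gives the tridiagonal system
  1·M_0 + 4·M_1 + 1·M_2 = 6(Δ_1 - Δ_0) = 72
Clamped end conditions give two more equations: 2h_0·M_0 + h_0·M_1 = 6(Δ_0 - S'(0)) = -36 and h_1·M_1 + 2h_1·M_2 = 6(S'(2) - Δ_1) = -60.
Solving: M_0 = -38, M_1 = 40, M_2 = -50.
On [0, 1], S(t) = -1 + 1·t - 19·t² + 13·t³.
With t = 2/3: S(2/3) = -133/27.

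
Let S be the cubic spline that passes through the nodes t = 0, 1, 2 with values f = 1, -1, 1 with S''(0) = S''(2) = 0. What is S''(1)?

Write M_i for S''(x_i). With h_i = 1, 1 and divided differences Δ_i = -2, 2, the continuity of S' gives the tridiagonal system
  1·M_0 + 4·M_1 + 1·M_2 = 6(Δ_1 - Δ_0) = 24
Natural end conditions: M_0 = M_2 = 0.
Hence M_0 = 0, M_1 = 6, M_2 = 0.

6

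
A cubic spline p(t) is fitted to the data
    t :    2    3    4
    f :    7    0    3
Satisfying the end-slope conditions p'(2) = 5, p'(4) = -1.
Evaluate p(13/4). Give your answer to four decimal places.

Let m_i = p''(x_i). Step sizes h_i = 1, 1; slopes of the chords Δ_i = (y_(i+1) - y_i)/h_i = -7, 3.
  1·m_0 + 4·m_1 + 1·m_2 = 6(Δ_1 - Δ_0) = 60
Clamped end conditions give two more equations: 2h_0·m_0 + h_0·m_1 = 6(Δ_0 - p'(2)) = -72 and h_1·m_1 + 2h_1·m_2 = 6(p'(4) - Δ_1) = -24.
Solving the tridiagonal system: m_0 = -54, m_1 = 36, m_2 = -30.
On [3, 4], p(t) = 0 - 4·(t - 3) + 18·(t - 3)² - 11·(t - 3)³.
With (t - 3) = 1/4: p(13/4) = -3/64.

-0.0469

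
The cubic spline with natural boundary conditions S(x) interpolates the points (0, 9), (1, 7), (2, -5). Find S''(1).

-15

Write M_i for S''(x_i). With h_i = 1, 1 and divided differences Δ_i = -2, -12, the continuity of S' gives the tridiagonal system
  1·M_0 + 4·M_1 + 1·M_2 = 6(Δ_1 - Δ_0) = -60
Natural end conditions: M_0 = M_2 = 0.
Solving: M_0 = 0, M_1 = -15, M_2 = 0.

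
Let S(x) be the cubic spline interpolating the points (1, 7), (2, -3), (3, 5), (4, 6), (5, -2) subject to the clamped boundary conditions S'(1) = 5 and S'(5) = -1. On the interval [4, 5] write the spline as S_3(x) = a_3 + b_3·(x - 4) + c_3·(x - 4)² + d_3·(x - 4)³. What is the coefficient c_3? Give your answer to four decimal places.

-8.0357

With M_i denoting the second derivative at x_i, h_i = 1, 1, 1, 1, and Δ_i = (y_(i+1) − y_i)/h_i = -10, 8, 1, -8:
  1·M_0 + 4·M_1 + 1·M_2 = 6(Δ_1 - Δ_0) = 108
  1·M_1 + 4·M_2 + 1·M_3 = 6(Δ_2 - Δ_1) = -42
  1·M_2 + 4·M_3 + 1·M_4 = 6(Δ_3 - Δ_2) = -54
Clamped end conditions give two more equations: 2h_0·M_0 + h_0·M_1 = 6(Δ_0 - S'(1)) = -90 and h_3·M_3 + 2h_3·M_4 = 6(S'(5) - Δ_3) = 42.
Solving: M_0 = -1947/28, M_1 = 687/14, M_2 = -75/4, M_3 = -225/14, M_4 = 813/28.
On [4, 5], with S_3(x) = a_3 + b_3·(x - 4) + c_3·(x - 4)² + d_3·(x - 4)³: c_3 = M_3/2 = -225/28, d_3 = (M_4 - M_3)/(6h_3) = 421/56, b_3 = Δ_3 - h_3(2M_3 + M_4)/6 = -419/56.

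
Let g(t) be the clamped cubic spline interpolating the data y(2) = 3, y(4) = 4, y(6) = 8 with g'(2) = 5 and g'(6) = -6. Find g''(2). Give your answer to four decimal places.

-10.6250

Let M_i = g''(x_i). Step sizes h_i = 2, 2; slopes of the chords Δ_i = (y_(i+1) - y_i)/h_i = 1/2, 2.
  2·M_0 + 8·M_1 + 2·M_2 = 6(Δ_1 - Δ_0) = 9
Clamped end conditions give two more equations: 2h_0·M_0 + h_0·M_1 = 6(Δ_0 - g'(2)) = -27 and h_1·M_1 + 2h_1·M_2 = 6(g'(6) - Δ_1) = -48.
Solving the tridiagonal system: M_0 = -85/8, M_1 = 31/4, M_2 = -127/8.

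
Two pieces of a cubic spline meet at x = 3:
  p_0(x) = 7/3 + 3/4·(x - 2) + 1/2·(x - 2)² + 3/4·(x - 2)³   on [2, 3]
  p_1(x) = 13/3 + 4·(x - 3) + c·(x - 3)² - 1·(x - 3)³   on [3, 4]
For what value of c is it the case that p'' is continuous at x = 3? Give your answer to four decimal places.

p_0''(x) = 1 + 9/2·(x - 2), so p_0''(3) = 11/2. On the right, p_1''(3) = 2c, so c = 11/4.

2.7500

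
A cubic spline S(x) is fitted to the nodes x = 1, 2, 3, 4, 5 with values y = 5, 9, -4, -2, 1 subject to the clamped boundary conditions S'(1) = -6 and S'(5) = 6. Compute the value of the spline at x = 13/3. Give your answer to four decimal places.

Put σ_i = S'' at the i-th knot. Here h = (1, 1, 1, 1) and Δ = (4, -13, 2, 3), so the interior equations h_(i-1)·σ_(i-1) + 2(h_(i-1)+h_i)·σ_i + h_i·σ_(i+1) = 6(Δ_i − Δ_(i-1)) read
  1·σ_0 + 4·σ_1 + 1·σ_2 = 6(Δ_1 - Δ_0) = -102
  1·σ_1 + 4·σ_2 + 1·σ_3 = 6(Δ_2 - Δ_1) = 90
  1·σ_2 + 4·σ_3 + 1·σ_4 = 6(Δ_3 - Δ_2) = 6
Clamped end conditions give two more equations: 2h_0·σ_0 + h_0·σ_1 = 6(Δ_0 - S'(1)) = 60 and h_3·σ_3 + 2h_3·σ_4 = 6(S'(5) - Δ_3) = 18.
Forward elimination and back-substitution give σ_0 = 759/14, σ_1 = -339/7, σ_2 = 75/2, σ_3 = -81/7, σ_4 = 207/14.
On [4, 5], S(x) = -2 + 123/28·(x - 4) - 81/14·(x - 4)² + 123/28·(x - 4)³.
With (x - 4) = 1/3: S(13/3) = -64/63.

-1.0159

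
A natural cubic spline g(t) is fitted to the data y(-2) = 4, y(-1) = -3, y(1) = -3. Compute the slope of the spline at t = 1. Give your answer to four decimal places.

Let M_i = g''(x_i). Step sizes h_i = 1, 2; slopes of the chords Δ_i = (y_(i+1) - y_i)/h_i = -7, 0.
  1·M_0 + 6·M_1 + 2·M_2 = 6(Δ_1 - Δ_0) = 42
Natural end conditions: M_0 = M_2 = 0.
Hence M_0 = 0, M_1 = 7, M_2 = 0.
On [-1, 1], g'(t) = b_1 + 2c_1·(t + 1) + 3d_1·(t + 1)² with b_1 = Δ_1 - h_1(2M_1 + M_2)/6 = -14/3, c_1 = M_1/2 = 7/2, d_1 = (M_2 - M_1)/(6h_1) = -7/12. So g'(1) = 7/3.

2.3333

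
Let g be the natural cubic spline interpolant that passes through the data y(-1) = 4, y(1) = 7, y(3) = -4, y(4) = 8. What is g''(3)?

With σ_i denoting the second derivative at x_i, h_i = 2, 2, 1, and Δ_i = (y_(i+1) − y_i)/h_i = 3/2, -11/2, 12:
  2·σ_0 + 8·σ_1 + 2·σ_2 = 6(Δ_1 - Δ_0) = -42
  2·σ_1 + 6·σ_2 + 1·σ_3 = 6(Δ_2 - Δ_1) = 105
Natural end conditions: σ_0 = σ_3 = 0.
Solving: σ_0 = 0, σ_1 = -21/2, σ_2 = 21, σ_3 = 0.

21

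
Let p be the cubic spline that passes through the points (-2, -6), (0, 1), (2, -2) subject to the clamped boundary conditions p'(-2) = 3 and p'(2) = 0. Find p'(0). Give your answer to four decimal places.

0.7500

Put m_i = p'' at the i-th knot. Here h = (2, 2) and Δ = (7/2, -3/2), so the interior equations h_(i-1)·m_(i-1) + 2(h_(i-1)+h_i)·m_i + h_i·m_(i+1) = 6(Δ_i − Δ_(i-1)) read
  2·m_0 + 8·m_1 + 2·m_2 = 6(Δ_1 - Δ_0) = -30
Clamped end conditions give two more equations: 2h_0·m_0 + h_0·m_1 = 6(Δ_0 - p'(-2)) = 3 and h_1·m_1 + 2h_1·m_2 = 6(p'(2) - Δ_1) = 9.
Solving: m_0 = 15/4, m_1 = -6, m_2 = 21/4.
On [0, 2], p'(x) = b_1 + 2c_1·x + 3d_1·x² with b_1 = Δ_1 - h_1(2m_1 + m_2)/6 = 3/4, c_1 = m_1/2 = -3, d_1 = (m_2 - m_1)/(6h_1) = 15/16. So p'(0) = 3/4.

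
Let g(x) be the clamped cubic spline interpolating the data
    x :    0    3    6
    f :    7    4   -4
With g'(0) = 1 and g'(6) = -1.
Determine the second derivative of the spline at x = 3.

Let M_i = g''(x_i). Step sizes h_i = 3, 3; slopes of the chords Δ_i = (y_(i+1) - y_i)/h_i = -1, -8/3.
  3·M_0 + 12·M_1 + 3·M_2 = 6(Δ_1 - Δ_0) = -10
Clamped end conditions give two more equations: 2h_0·M_0 + h_0·M_1 = 6(Δ_0 - g'(0)) = -12 and h_1·M_1 + 2h_1·M_2 = 6(g'(6) - Δ_1) = 10.
Forward elimination and back-substitution give M_0 = -3/2, M_1 = -1, M_2 = 13/6.

-1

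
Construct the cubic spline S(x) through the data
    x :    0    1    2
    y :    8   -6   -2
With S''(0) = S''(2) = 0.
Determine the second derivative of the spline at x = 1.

Put m_i = S'' at the i-th knot. Here h = (1, 1) and Δ = (-14, 4), so the interior equations h_(i-1)·m_(i-1) + 2(h_(i-1)+h_i)·m_i + h_i·m_(i+1) = 6(Δ_i − Δ_(i-1)) read
  1·m_0 + 4·m_1 + 1·m_2 = 6(Δ_1 - Δ_0) = 108
Natural end conditions: m_0 = m_2 = 0.
Forward elimination and back-substitution give m_0 = 0, m_1 = 27, m_2 = 0.

27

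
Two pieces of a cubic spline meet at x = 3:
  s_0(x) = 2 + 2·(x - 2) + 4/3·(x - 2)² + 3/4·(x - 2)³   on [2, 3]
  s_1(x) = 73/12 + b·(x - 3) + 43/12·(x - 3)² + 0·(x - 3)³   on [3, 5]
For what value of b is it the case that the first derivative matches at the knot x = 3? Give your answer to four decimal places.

6.9167

s_0'(x) = 2 + 8/3·(x - 2) + 9/4·(x - 2)², so s_0'(3) = 83/12. On the right, s_1'(3) = b, so b = 83/12.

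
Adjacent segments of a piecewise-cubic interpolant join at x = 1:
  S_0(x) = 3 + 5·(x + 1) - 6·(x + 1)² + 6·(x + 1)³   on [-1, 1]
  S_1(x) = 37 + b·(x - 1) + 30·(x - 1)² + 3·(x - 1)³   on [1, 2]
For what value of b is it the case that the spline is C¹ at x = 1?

53

S_0'(x) = 5 - 12·(x + 1) + 18·(x + 1)², so S_0'(1) = 53. On the right, S_1'(1) = b, so b = 53.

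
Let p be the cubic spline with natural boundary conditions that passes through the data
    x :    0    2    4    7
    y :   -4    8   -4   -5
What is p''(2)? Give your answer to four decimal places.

-10.3684

Let M_i = p''(x_i). Step sizes h_i = 2, 2, 3; slopes of the chords Δ_i = (y_(i+1) - y_i)/h_i = 6, -6, -1/3.
  2·M_0 + 8·M_1 + 2·M_2 = 6(Δ_1 - Δ_0) = -72
  2·M_1 + 10·M_2 + 3·M_3 = 6(Δ_2 - Δ_1) = 34
Natural end conditions: M_0 = M_3 = 0.
Forward elimination and back-substitution give M_0 = 0, M_1 = -197/19, M_2 = 104/19, M_3 = 0.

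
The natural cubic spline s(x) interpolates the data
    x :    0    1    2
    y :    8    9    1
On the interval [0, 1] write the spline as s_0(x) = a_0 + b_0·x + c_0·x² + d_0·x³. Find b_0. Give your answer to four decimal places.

3.2500

Write σ_i for s''(x_i). With h_i = 1, 1 and divided differences Δ_i = 1, -8, the continuity of s' gives the tridiagonal system
  1·σ_0 + 4·σ_1 + 1·σ_2 = 6(Δ_1 - Δ_0) = -54
Natural end conditions: σ_0 = σ_2 = 0.
Hence σ_0 = 0, σ_1 = -27/2, σ_2 = 0.
On [0, 1], with s_0(x) = a_0 + b_0·x + c_0·x² + d_0·x³: c_0 = σ_0/2 = 0, d_0 = (σ_1 - σ_0)/(6h_0) = -9/4, b_0 = Δ_0 - h_0(2σ_0 + σ_1)/6 = 13/4.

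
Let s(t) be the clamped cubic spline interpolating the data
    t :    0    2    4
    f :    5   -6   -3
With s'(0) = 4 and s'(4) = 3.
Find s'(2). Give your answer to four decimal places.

-4.7500

Write σ_i for s''(x_i). With h_i = 2, 2 and divided differences Δ_i = -11/2, 3/2, the continuity of s' gives the tridiagonal system
  2·σ_0 + 8·σ_1 + 2·σ_2 = 6(Δ_1 - Δ_0) = 42
Clamped end conditions give two more equations: 2h_0·σ_0 + h_0·σ_1 = 6(Δ_0 - s'(0)) = -57 and h_1·σ_1 + 2h_1·σ_2 = 6(s'(4) - Δ_1) = 9.
Hence σ_0 = -79/4, σ_1 = 11, σ_2 = -13/4.
On [2, 4], s'(t) = b_1 + 2c_1·(t - 2) + 3d_1·(t - 2)² with b_1 = Δ_1 - h_1(2σ_1 + σ_2)/6 = -19/4, c_1 = σ_1/2 = 11/2, d_1 = (σ_2 - σ_1)/(6h_1) = -19/16. So s'(2) = -19/4.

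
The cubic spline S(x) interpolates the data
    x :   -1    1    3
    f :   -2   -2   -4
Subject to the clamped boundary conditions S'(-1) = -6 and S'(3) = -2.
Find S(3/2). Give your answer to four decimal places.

-1.7734

Let M_i = S''(x_i). Step sizes h_i = 2, 2; slopes of the chords Δ_i = (y_(i+1) - y_i)/h_i = 0, -1.
  2·M_0 + 8·M_1 + 2·M_2 = 6(Δ_1 - Δ_0) = -6
Clamped end conditions give two more equations: 2h_0·M_0 + h_0·M_1 = 6(Δ_0 - S'(-1)) = 36 and h_1·M_1 + 2h_1·M_2 = 6(S'(3) - Δ_1) = -6.
Hence M_0 = 43/4, M_1 = -7/2, M_2 = 1/4.
On [1, 3], S(x) = -2 + 5/4·(x - 1) - 7/4·(x - 1)² + 5/16·(x - 1)³.
With (x - 1) = 1/2: S(3/2) = -227/128.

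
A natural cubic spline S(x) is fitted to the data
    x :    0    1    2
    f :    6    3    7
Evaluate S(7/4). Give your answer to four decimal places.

5.5898

Put m_i = S'' at the i-th knot. Here h = (1, 1) and Δ = (-3, 4), so the interior equations h_(i-1)·m_(i-1) + 2(h_(i-1)+h_i)·m_i + h_i·m_(i+1) = 6(Δ_i − Δ_(i-1)) read
  1·m_0 + 4·m_1 + 1·m_2 = 6(Δ_1 - Δ_0) = 42
Natural end conditions: m_0 = m_2 = 0.
Hence m_0 = 0, m_1 = 21/2, m_2 = 0.
On [1, 2], S(x) = 3 + 1/2·(x - 1) + 21/4·(x - 1)² - 7/4·(x - 1)³.
With (x - 1) = 3/4: S(7/4) = 1431/256.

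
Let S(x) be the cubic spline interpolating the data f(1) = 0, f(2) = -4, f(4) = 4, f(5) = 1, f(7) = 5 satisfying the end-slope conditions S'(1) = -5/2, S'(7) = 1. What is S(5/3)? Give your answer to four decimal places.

-2.9777

Put σ_i = S'' at the i-th knot. Here h = (1, 2, 1, 2) and Δ = (-4, 4, -3, 2), so the interior equations h_(i-1)·σ_(i-1) + 2(h_(i-1)+h_i)·σ_i + h_i·σ_(i+1) = 6(Δ_i − Δ_(i-1)) read
  1·σ_0 + 6·σ_1 + 2·σ_2 = 6(Δ_1 - Δ_0) = 48
  2·σ_1 + 6·σ_2 + 1·σ_3 = 6(Δ_2 - Δ_1) = -42
  1·σ_2 + 6·σ_3 + 2·σ_4 = 6(Δ_3 - Δ_2) = 30
Clamped end conditions give two more equations: 2h_0·σ_0 + h_0·σ_1 = 6(Δ_0 - S'(1)) = -9 and h_3·σ_3 + 2h_3·σ_4 = 6(S'(7) - Δ_3) = -6.
Solving the tridiagonal system: σ_0 = -1088/93, σ_1 = 1339/93, σ_2 = -1241/93, σ_3 = 862/93, σ_4 = -1141/186.
On [1, 2], S(x) = 0 - 5/2·(x - 1) - 544/93·(x - 1)² + 809/186·(x - 1)³.
With (x - 1) = 2/3: S(5/3) = -7477/2511.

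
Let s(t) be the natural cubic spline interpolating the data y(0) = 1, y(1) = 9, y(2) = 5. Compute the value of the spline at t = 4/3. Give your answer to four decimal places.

With M_i denoting the second derivative at x_i, h_i = 1, 1, and Δ_i = (y_(i+1) − y_i)/h_i = 8, -4:
  1·M_0 + 4·M_1 + 1·M_2 = 6(Δ_1 - Δ_0) = -72
Natural end conditions: M_0 = M_2 = 0.
Solving the tridiagonal system: M_0 = 0, M_1 = -18, M_2 = 0.
On [1, 2], s(t) = 9 + 2·(t - 1) - 9·(t - 1)² + 3·(t - 1)³.
With (t - 1) = 1/3: s(4/3) = 79/9.

8.7778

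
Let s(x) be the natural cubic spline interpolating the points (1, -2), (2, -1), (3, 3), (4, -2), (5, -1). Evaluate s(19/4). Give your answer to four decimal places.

Write M_i for s''(x_i). With h_i = 1, 1, 1, 1 and divided differences Δ_i = 1, 4, -5, 1, the continuity of s' gives the tridiagonal system
  1·M_0 + 4·M_1 + 1·M_2 = 6(Δ_1 - Δ_0) = 18
  1·M_1 + 4·M_2 + 1·M_3 = 6(Δ_2 - Δ_1) = -54
  1·M_2 + 4·M_3 + 1·M_4 = 6(Δ_3 - Δ_2) = 36
Natural end conditions: M_0 = M_4 = 0.
Solving: M_0 = 0, M_1 = 261/28, M_2 = -135/7, M_3 = 387/28, M_4 = 0.
On [4, 5], s(x) = -2 - 101/28·(x - 4) + 387/56·(x - 4)² - 129/56·(x - 4)³.
With (x - 4) = 3/4: s(19/4) = -6415/3584.

-1.7899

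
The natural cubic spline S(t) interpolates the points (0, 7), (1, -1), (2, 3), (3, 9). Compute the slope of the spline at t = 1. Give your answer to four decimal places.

With M_i denoting the second derivative at x_i, h_i = 1, 1, 1, and Δ_i = (y_(i+1) − y_i)/h_i = -8, 4, 6:
  1·M_0 + 4·M_1 + 1·M_2 = 6(Δ_1 - Δ_0) = 72
  1·M_1 + 4·M_2 + 1·M_3 = 6(Δ_2 - Δ_1) = 12
Natural end conditions: M_0 = M_3 = 0.
Forward elimination and back-substitution give M_0 = 0, M_1 = 92/5, M_2 = -8/5, M_3 = 0.
On [1, 2], S'(t) = b_1 + 2c_1·(t - 1) + 3d_1·(t - 1)² with b_1 = Δ_1 - h_1(2M_1 + M_2)/6 = -28/15, c_1 = M_1/2 = 46/5, d_1 = (M_2 - M_1)/(6h_1) = -10/3. So S'(1) = -28/15.

-1.8667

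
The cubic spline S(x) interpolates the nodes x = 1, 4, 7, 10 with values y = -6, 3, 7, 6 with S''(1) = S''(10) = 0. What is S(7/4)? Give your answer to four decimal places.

Let σ_i = S''(x_i). Step sizes h_i = 3, 3, 3; slopes of the chords Δ_i = (y_(i+1) - y_i)/h_i = 3, 4/3, -1/3.
  3·σ_0 + 12·σ_1 + 3·σ_2 = 6(Δ_1 - Δ_0) = -10
  3·σ_1 + 12·σ_2 + 3·σ_3 = 6(Δ_2 - Δ_1) = -10
Natural end conditions: σ_0 = σ_3 = 0.
Forward elimination and back-substitution give σ_0 = 0, σ_1 = -2/3, σ_2 = -2/3, σ_3 = 0.
On [1, 4], S(x) = -6 + 10/3·(x - 1) + 0·(x - 1)² - 1/27·(x - 1)³.
With (x - 1) = 3/4: S(7/4) = -225/64.

-3.5156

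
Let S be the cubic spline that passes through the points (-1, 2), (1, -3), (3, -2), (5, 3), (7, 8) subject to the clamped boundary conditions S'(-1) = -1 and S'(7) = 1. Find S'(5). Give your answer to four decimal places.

3.0179

Put M_i = S'' at the i-th knot. Here h = (2, 2, 2, 2) and Δ = (-5/2, 1/2, 5/2, 5/2), so the interior equations h_(i-1)·M_(i-1) + 2(h_(i-1)+h_i)·M_i + h_i·M_(i+1) = 6(Δ_i − Δ_(i-1)) read
  2·M_0 + 8·M_1 + 2·M_2 = 6(Δ_1 - Δ_0) = 18
  2·M_1 + 8·M_2 + 2·M_3 = 6(Δ_2 - Δ_1) = 12
  2·M_2 + 8·M_3 + 2·M_4 = 6(Δ_3 - Δ_2) = 0
Clamped end conditions give two more equations: 2h_0·M_0 + h_0·M_1 = 6(Δ_0 - S'(-1)) = -9 and h_3·M_3 + 2h_3·M_4 = 6(S'(7) - Δ_3) = -9.
Hence M_0 = -211/56, M_1 = 85/28, M_2 = 5/8, M_3 = 13/28, M_4 = -139/56.
On [5, 7], S'(t) = b_3 + 2c_3·(t - 5) + 3d_3·(t - 5)² with b_3 = Δ_3 - h_3(2M_3 + M_4)/6 = 169/56, c_3 = M_3/2 = 13/56, d_3 = (M_4 - M_3)/(6h_3) = -55/224. So S'(5) = 169/56.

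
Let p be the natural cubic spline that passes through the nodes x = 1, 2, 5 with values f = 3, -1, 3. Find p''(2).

4

With M_i denoting the second derivative at x_i, h_i = 1, 3, and Δ_i = (y_(i+1) − y_i)/h_i = -4, 4/3:
  1·M_0 + 8·M_1 + 3·M_2 = 6(Δ_1 - Δ_0) = 32
Natural end conditions: M_0 = M_2 = 0.
Hence M_0 = 0, M_1 = 4, M_2 = 0.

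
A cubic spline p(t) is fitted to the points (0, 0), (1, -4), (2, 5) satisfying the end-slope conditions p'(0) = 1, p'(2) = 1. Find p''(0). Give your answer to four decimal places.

-34.5000

With M_i denoting the second derivative at x_i, h_i = 1, 1, and Δ_i = (y_(i+1) − y_i)/h_i = -4, 9:
  1·M_0 + 4·M_1 + 1·M_2 = 6(Δ_1 - Δ_0) = 78
Clamped end conditions give two more equations: 2h_0·M_0 + h_0·M_1 = 6(Δ_0 - p'(0)) = -30 and h_1·M_1 + 2h_1·M_2 = 6(p'(2) - Δ_1) = -48.
Forward elimination and back-substitution give M_0 = -69/2, M_1 = 39, M_2 = -87/2.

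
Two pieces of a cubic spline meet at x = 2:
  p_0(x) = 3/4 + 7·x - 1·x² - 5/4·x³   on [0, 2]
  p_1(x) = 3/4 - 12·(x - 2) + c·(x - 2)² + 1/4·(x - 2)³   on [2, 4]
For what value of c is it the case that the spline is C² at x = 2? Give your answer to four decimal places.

p_0''(x) = -2 - 15/2·x, so p_0''(2) = -17. On the right, p_1''(2) = 2c, so c = -17/2.

-8.5000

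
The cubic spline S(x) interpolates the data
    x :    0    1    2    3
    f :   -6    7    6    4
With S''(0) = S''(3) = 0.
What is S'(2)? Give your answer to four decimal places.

Let σ_i = S''(x_i). Step sizes h_i = 1, 1, 1; slopes of the chords Δ_i = (y_(i+1) - y_i)/h_i = 13, -1, -2.
  1·σ_0 + 4·σ_1 + 1·σ_2 = 6(Δ_1 - Δ_0) = -84
  1·σ_1 + 4·σ_2 + 1·σ_3 = 6(Δ_2 - Δ_1) = -6
Natural end conditions: σ_0 = σ_3 = 0.
Solving: σ_0 = 0, σ_1 = -22, σ_2 = 4, σ_3 = 0.
On [2, 3], S'(x) = b_2 + 2c_2·(x - 2) + 3d_2·(x - 2)² with b_2 = Δ_2 - h_2(2σ_2 + σ_3)/6 = -10/3, c_2 = σ_2/2 = 2, d_2 = (σ_3 - σ_2)/(6h_2) = -2/3. So S'(2) = -10/3.

-3.3333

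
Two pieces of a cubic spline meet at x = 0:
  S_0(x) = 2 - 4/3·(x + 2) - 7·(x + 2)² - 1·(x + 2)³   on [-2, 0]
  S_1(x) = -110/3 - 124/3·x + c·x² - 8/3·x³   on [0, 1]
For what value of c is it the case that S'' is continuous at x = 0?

S_0''(x) = -14 - 6·(x + 2), so S_0''(0) = -26. On the right, S_1''(0) = 2c, so c = -13.

-13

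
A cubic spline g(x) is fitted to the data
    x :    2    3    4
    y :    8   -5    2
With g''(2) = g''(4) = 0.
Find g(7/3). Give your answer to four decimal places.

2.1852

With σ_i denoting the second derivative at x_i, h_i = 1, 1, and Δ_i = (y_(i+1) − y_i)/h_i = -13, 7:
  1·σ_0 + 4·σ_1 + 1·σ_2 = 6(Δ_1 - Δ_0) = 120
Natural end conditions: σ_0 = σ_2 = 0.
Solving: σ_0 = 0, σ_1 = 30, σ_2 = 0.
On [2, 3], g(x) = 8 - 18·(x - 2) + 0·(x - 2)² + 5·(x - 2)³.
With (x - 2) = 1/3: g(7/3) = 59/27.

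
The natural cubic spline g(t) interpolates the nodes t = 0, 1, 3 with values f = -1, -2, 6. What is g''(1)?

Write M_i for g''(x_i). With h_i = 1, 2 and divided differences Δ_i = -1, 4, the continuity of g' gives the tridiagonal system
  1·M_0 + 6·M_1 + 2·M_2 = 6(Δ_1 - Δ_0) = 30
Natural end conditions: M_0 = M_2 = 0.
Forward elimination and back-substitution give M_0 = 0, M_1 = 5, M_2 = 0.

5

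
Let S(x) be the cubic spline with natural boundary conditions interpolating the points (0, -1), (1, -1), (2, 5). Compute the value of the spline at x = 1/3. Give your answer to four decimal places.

Let m_i = S''(x_i). Step sizes h_i = 1, 1; slopes of the chords Δ_i = (y_(i+1) - y_i)/h_i = 0, 6.
  1·m_0 + 4·m_1 + 1·m_2 = 6(Δ_1 - Δ_0) = 36
Natural end conditions: m_0 = m_2 = 0.
Forward elimination and back-substitution give m_0 = 0, m_1 = 9, m_2 = 0.
On [0, 1], S(x) = -1 - 3/2·x + 0·x² + 3/2·x³.
With x = 1/3: S(1/3) = -13/9.

-1.4444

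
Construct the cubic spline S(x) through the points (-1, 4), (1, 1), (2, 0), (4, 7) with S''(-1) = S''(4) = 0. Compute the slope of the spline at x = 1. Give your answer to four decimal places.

Write M_i for S''(x_i). With h_i = 2, 1, 2 and divided differences Δ_i = -3/2, -1, 7/2, the continuity of S' gives the tridiagonal system
  2·M_0 + 6·M_1 + 1·M_2 = 6(Δ_1 - Δ_0) = 3
  1·M_1 + 6·M_2 + 2·M_3 = 6(Δ_2 - Δ_1) = 27
Natural end conditions: M_0 = M_3 = 0.
Forward elimination and back-substitution give M_0 = 0, M_1 = -9/35, M_2 = 159/35, M_3 = 0.
On [1, 2], S'(x) = b_1 + 2c_1·(x - 1) + 3d_1·(x - 1)² with b_1 = Δ_1 - h_1(2M_1 + M_2)/6 = -117/70, c_1 = M_1/2 = -9/70, d_1 = (M_2 - M_1)/(6h_1) = 4/5. So S'(1) = -117/70.

-1.6714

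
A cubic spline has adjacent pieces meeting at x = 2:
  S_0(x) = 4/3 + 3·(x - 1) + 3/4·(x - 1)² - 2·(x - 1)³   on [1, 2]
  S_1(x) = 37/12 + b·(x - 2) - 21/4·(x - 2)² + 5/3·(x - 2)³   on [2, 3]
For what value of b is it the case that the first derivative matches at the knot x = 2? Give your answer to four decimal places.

-1.5000

S_0'(x) = 3 + 3/2·(x - 1) - 6·(x - 1)², so S_0'(2) = -3/2. On the right, S_1'(2) = b, so b = -3/2.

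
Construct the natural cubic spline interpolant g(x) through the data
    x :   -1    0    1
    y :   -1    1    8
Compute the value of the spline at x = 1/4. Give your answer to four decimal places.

Write σ_i for g''(x_i). With h_i = 1, 1 and divided differences Δ_i = 2, 7, the continuity of g' gives the tridiagonal system
  1·σ_0 + 4·σ_1 + 1·σ_2 = 6(Δ_1 - Δ_0) = 30
Natural end conditions: σ_0 = σ_2 = 0.
Solving: σ_0 = 0, σ_1 = 15/2, σ_2 = 0.
On [0, 1], g(x) = 1 + 9/2·x + 15/4·x² - 5/4·x³.
With x = 1/4: g(1/4) = 599/256.

2.3398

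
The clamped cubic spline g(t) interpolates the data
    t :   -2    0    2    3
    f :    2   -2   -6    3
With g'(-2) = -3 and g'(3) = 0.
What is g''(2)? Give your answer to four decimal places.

19.0435

Let σ_i = g''(x_i). Step sizes h_i = 2, 2, 1; slopes of the chords Δ_i = (y_(i+1) - y_i)/h_i = -2, -2, 9.
  2·σ_0 + 8·σ_1 + 2·σ_2 = 6(Δ_1 - Δ_0) = 0
  2·σ_1 + 6·σ_2 + 1·σ_3 = 6(Δ_2 - Δ_1) = 66
Clamped end conditions give two more equations: 2h_0·σ_0 + h_0·σ_1 = 6(Δ_0 - g'(-2)) = 6 and h_2·σ_2 + 2h_2·σ_3 = 6(g'(3) - Δ_2) = -54.
Solving the tridiagonal system: σ_0 = 102/23, σ_1 = -135/23, σ_2 = 438/23, σ_3 = -840/23.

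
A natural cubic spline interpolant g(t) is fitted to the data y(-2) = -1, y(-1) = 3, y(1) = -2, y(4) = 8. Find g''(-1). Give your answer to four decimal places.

Let m_i = g''(x_i). Step sizes h_i = 1, 2, 3; slopes of the chords Δ_i = (y_(i+1) - y_i)/h_i = 4, -5/2, 10/3.
  1·m_0 + 6·m_1 + 2·m_2 = 6(Δ_1 - Δ_0) = -39
  2·m_1 + 10·m_2 + 3·m_3 = 6(Δ_2 - Δ_1) = 35
Natural end conditions: m_0 = m_3 = 0.
Solving: m_0 = 0, m_1 = -115/14, m_2 = 36/7, m_3 = 0.

-8.2143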